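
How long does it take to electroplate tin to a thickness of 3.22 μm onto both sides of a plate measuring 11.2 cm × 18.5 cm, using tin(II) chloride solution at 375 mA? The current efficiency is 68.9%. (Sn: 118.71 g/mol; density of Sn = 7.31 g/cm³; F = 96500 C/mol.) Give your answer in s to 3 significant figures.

Plated area = 2 × 11.2 × 18.5 = 414.4 cm²
Volume = 414.4 × 3.22×10⁻⁴ cm = 0.1334 cm³
m(Sn) = 0.1334 × 7.31 = 0.9752 g
n(Sn) = 0.9752 / 118.71 = 0.008215 mol; n(e⁻) = 2 × 0.008215 = 0.01643 mol
Q = 0.01643 × 96500 / 0.689 = 2301 C
t = 2301 / 0.375 = 6136 s

6140 s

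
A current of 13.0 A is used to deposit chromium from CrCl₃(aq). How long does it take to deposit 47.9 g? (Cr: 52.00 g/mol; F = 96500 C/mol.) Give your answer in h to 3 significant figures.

n(Cr) = 47.9 / 52.00 = 0.9212 mol
Cr³⁺ + 3e⁻ → Cr, so n(e⁻) = 3 × 0.9212 = 2.764 mol
Q = 2.764 × 96500 = 2.667×10^5 C
t = Q / I = 2.667×10^5 / 13.0 = 20520 s = 5.70 h

5.70 h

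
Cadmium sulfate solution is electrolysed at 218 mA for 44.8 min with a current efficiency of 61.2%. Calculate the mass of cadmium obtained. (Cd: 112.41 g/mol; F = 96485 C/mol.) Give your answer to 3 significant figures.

Q = 0.218 × 2688 = 586.0 C
n(e⁻) = 586.0 / 96485 = 0.006073 mol
Cd²⁺ + 2e⁻ → Cd, so theoretical m(Cd) = 0.003037 × 112.41 = 0.3414 g
Actual mass = 61.2% × 0.3414 = 0.209 g

0.209 g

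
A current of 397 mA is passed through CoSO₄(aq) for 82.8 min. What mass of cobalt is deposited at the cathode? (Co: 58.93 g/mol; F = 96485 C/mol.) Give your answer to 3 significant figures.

Q = 0.397 A × 4968 s = 1972 C
n(e⁻) = Q/F = 1972/96485 = 0.02044 mol
Co²⁺ + 2e⁻ → Co, so n(Co) = 0.02044 / 2 = 0.01022 mol
m = 0.01022 × 58.93 = 0.602 g

0.602 g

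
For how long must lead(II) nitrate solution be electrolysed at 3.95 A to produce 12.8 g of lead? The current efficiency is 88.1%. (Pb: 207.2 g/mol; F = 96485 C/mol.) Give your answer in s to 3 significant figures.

n(Pb) = 12.8 / 207.2 = 0.06178 mol
Pb²⁺ + 2e⁻ → Pb, so n(e⁻) = 2 × 0.06178 = 0.1236 mol
Q = 0.1236 × 96485 / 0.881 = 13540 C
t = Q / I = 13540 / 3.95 = 3428 s

3430 s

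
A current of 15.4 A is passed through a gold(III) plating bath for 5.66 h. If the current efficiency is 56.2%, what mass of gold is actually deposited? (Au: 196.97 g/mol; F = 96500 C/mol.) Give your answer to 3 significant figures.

Q = 15.4 × 20376 = 3.138×10^5 C
n(e⁻) = 3.138×10^5 / 96500 = 3.252 mol
Au³⁺ + 3e⁻ → Au, so theoretical m(Au) = 1.084 × 196.97 = 213.5 g
Actual mass = 56.2% × 213.5 = 120 g

120 g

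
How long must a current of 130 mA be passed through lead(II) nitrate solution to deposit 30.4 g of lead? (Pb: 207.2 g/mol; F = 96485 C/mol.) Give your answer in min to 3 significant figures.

3630 min

n(Pb) = 30.4 / 207.2 = 0.1467 mol
Pb²⁺ + 2e⁻ → Pb, so n(e⁻) = 2 × 0.1467 = 0.2934 mol
Q = 0.2934 × 96485 = 28310 C
t = Q / I = 28310 / 0.130 = 2.178×10^5 s = 3630 min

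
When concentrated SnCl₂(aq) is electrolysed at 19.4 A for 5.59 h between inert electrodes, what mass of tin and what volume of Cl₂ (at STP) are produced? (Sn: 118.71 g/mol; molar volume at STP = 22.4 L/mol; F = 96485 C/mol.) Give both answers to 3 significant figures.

240 g Sn; 45.3 L Cl₂

Q = 19.4 × 20124 = 3.904×10^5 C; n(e⁻) = 3.904×10^5 / 96485 = 4.046 mol
Cathode: Sn²⁺ + 2e⁻ → Sn → n(Sn) = 4.046/2 = 2.023 mol → 240 g
Anode: 2Cl⁻ → Cl₂ + 2e⁻ → n(Cl₂) = 4.046/2 = 2.023 mol → 45.3 L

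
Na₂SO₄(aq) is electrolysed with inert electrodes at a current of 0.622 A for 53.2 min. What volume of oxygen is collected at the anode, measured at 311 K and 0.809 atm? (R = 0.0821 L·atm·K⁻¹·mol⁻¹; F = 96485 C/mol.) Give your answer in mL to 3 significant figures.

Charge passed = 0.622 × 3192 = 1985 C
Moles of electrons = 1985 / 96485 = 0.02057 mol
2H₂O → O₂ + 4H⁺ + 4e⁻, so n(O₂) = 0.02057 / 4 = 0.005143 mol
V = nRT/P = 0.005143 × 0.0821 × 311 / 0.809 = 0.1623 L
= 162 mL

162 mL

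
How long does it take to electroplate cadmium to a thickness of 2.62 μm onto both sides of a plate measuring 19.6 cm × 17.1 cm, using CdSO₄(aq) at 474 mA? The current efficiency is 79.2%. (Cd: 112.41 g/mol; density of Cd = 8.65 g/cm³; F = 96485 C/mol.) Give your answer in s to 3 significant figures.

Plated area = 2 × 19.6 × 17.1 = 670.3 cm²
Volume = 670.3 × 2.62×10⁻⁴ cm = 0.1756 cm³
m(Cd) = 0.1756 × 8.65 = 1.519 g
n(Cd) = 1.519 / 112.41 = 0.01351 mol; n(e⁻) = 2 × 0.01351 = 0.02702 mol
Q = 0.02702 × 96485 / 0.792 = 3292 C
t = 3292 / 0.474 = 6945 s

6950 s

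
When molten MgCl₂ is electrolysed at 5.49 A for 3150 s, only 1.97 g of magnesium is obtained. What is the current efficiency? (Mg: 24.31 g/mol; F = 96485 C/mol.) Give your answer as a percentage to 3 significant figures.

Q = 5.49 × 3150 = 17290 C
n(e⁻) = 17290 / 96485 = 0.1792 mol
Mg²⁺ + 2e⁻ → Mg, so theoretical n(Mg) = 0.08960 mol → 2.178 g
Efficiency = 1.97 / 2.178 = 0.9045 = 90.4%

90.4%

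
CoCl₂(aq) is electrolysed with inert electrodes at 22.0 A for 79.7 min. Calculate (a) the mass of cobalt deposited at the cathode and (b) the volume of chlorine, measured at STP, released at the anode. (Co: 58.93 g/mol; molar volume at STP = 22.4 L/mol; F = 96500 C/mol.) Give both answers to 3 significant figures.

Q = 22.0 × 4782 = 1.052×10^5 C; n(e⁻) = 1.052×10^5 / 96500 = 1.090 mol
Cathode: Co²⁺ + 2e⁻ → Co → n(Co) = 1.090/2 = 0.5450 mol → 32.1 g
Anode: 2Cl⁻ → Cl₂ + 2e⁻ → n(Cl₂) = 1.090/2 = 0.5450 mol → 12.2 L

32.1 g Co; 12.2 L Cl₂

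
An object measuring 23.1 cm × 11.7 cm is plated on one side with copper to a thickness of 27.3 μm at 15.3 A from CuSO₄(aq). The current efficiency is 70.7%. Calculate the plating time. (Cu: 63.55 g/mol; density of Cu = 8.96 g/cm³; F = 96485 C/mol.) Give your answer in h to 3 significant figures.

0.516 h

Plated area = 23.1 × 11.7 = 270.3 cm²
Volume = 270.3 × 27.3×10⁻⁴ cm = 0.7379 cm³
m(Cu) = 0.7379 × 8.96 = 6.612 g
n(Cu) = 6.612 / 63.55 = 0.1040 mol; n(e⁻) = 2 × 0.1040 = 0.2080 mol
Q = 0.2080 × 96485 / 0.707 = 28390 C
t = 28390 / 15.3 = 1856 s = 0.516 h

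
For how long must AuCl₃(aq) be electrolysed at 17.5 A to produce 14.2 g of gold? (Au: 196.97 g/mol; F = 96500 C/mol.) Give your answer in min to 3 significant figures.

19.9 min

n(Au) = 14.2 / 196.97 = 0.07209 mol
Au³⁺ + 3e⁻ → Au, so n(e⁻) = 3 × 0.07209 = 0.2163 mol
Q = 0.2163 × 96500 = 20870 C
t = Q / I = 20870 / 17.5 = 1193 s = 19.9 min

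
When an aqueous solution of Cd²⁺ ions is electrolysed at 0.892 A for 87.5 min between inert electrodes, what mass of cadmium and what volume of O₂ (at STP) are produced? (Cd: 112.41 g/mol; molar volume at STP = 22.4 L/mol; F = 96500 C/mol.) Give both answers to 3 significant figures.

Q = 0.892 × 5250 = 4683 C; n(e⁻) = 4683 / 96500 = 0.04853 mol
Cathode: Cd²⁺ + 2e⁻ → Cd → n(Cd) = 0.04853/2 = 0.02427 mol → 2.73 g
Anode: 2H₂O → O₂ + 4H⁺ + 4e⁻ → n(O₂) = 0.04853/4 = 0.01213 mol → 0.272 L

2.73 g Cd; 0.272 L O₂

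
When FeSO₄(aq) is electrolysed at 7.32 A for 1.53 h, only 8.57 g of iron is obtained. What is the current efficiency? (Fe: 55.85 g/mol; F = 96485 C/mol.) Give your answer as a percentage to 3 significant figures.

73.4%

Q = 7.32 × 5508 = 40320 C
n(e⁻) = 40320 / 96485 = 0.4179 mol
Fe²⁺ + 2e⁻ → Fe, so theoretical n(Fe) = 0.2090 mol → 11.67 g
Efficiency = 8.57 / 11.67 = 0.7344 = 73.4%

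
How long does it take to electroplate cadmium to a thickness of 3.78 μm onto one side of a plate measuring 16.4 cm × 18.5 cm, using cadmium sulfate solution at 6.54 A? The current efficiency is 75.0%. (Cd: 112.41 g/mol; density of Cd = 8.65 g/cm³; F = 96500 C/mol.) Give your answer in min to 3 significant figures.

5.79 min

Plated area = 16.4 × 18.5 = 303.4 cm²
Volume = 303.4 × 3.78×10⁻⁴ cm = 0.1147 cm³
m(Cd) = 0.1147 × 8.65 = 0.9922 g
n(Cd) = 0.9922 / 112.41 = 0.008827 mol; n(e⁻) = 2 × 0.008827 = 0.01765 mol
Q = 0.01765 × 96500 / 0.750 = 2271 C
t = 2271 / 6.54 = 347.2 s = 5.79 min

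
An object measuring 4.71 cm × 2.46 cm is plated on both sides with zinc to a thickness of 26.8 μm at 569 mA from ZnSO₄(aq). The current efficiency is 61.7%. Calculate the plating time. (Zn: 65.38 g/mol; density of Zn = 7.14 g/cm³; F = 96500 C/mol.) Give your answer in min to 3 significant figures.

Plated area = 2 × 4.71 × 2.46 = 23.17 cm²
Volume = 23.17 × 26.8×10⁻⁴ cm = 0.06210 cm³
m(Zn) = 0.06210 × 7.14 = 0.4434 g
n(Zn) = 0.4434 / 65.38 = 0.006782 mol; n(e⁻) = 2 × 0.006782 = 0.01356 mol
Q = 0.01356 × 96500 / 0.617 = 2121 C
t = 2121 / 0.569 = 3728 s = 62.1 min

62.1 min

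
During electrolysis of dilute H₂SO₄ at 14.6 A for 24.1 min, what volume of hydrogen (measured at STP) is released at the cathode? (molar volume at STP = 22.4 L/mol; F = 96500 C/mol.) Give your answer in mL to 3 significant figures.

2450 mL

Q = It = 14.6 × 1446 = 21110 C
n(e⁻) = 21110 / 96500 = 0.2188 mol
2H⁺ + 2e⁻ → H₂, so n(H₂) = 0.2188 / 2 = 0.1094 mol
V = 0.1094 × 22.4 = 2.451 L
= 2450 mL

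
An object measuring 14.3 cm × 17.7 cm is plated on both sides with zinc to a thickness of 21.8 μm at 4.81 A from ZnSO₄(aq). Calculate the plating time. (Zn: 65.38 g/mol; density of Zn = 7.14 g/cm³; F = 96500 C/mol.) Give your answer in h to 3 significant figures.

1.34 h

Plated area = 2 × 14.3 × 17.7 = 506.2 cm²
Volume = 506.2 × 21.8×10⁻⁴ cm = 1.104 cm³
m(Zn) = 1.104 × 7.14 = 7.883 g
n(Zn) = 7.883 / 65.38 = 0.1206 mol; n(e⁻) = 2 × 0.1206 = 0.2412 mol
Q = 0.2412 × 96500 = 23280 C
t = 23280 / 4.81 = 4840 s = 1.34 h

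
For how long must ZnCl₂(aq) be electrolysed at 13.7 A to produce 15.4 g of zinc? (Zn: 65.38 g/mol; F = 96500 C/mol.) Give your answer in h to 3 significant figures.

n(Zn) = 15.4 / 65.38 = 0.2355 mol
Zn²⁺ + 2e⁻ → Zn, so n(e⁻) = 2 × 0.2355 = 0.4710 mol
Q = 0.4710 × 96500 = 45450 C
t = Q / I = 45450 / 13.7 = 3318 s = 0.922 h

0.922 h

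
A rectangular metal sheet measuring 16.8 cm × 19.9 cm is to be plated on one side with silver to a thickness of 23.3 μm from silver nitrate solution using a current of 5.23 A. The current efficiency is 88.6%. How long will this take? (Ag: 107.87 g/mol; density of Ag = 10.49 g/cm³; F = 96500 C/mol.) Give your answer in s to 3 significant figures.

Plated area = 16.8 × 19.9 = 334.3 cm²
Volume = 334.3 × 23.3×10⁻⁴ cm = 0.7789 cm³
m(Ag) = 0.7789 × 10.49 = 8.171 g
n(Ag) = 8.171 / 107.87 = 0.07575 mol; n(e⁻) = 0.07575 mol
Q = 0.07575 × 96500 / 0.886 = 8250 C
t = 8250 / 5.23 = 1577 s

1580 s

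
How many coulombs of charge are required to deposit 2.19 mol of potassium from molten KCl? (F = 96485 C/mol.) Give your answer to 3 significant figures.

2.11×10^5 C

K⁺ + e⁻ → K, so n(e⁻) = 1 × 2.19 = 2.190 mol
Q = 2.190 × 96485 = 2.113×10^5 C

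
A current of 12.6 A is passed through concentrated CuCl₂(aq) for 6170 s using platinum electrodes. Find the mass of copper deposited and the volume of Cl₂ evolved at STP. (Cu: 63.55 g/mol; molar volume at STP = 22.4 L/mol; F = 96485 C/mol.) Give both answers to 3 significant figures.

Q = 12.6 × 6170 = 77740 C; n(e⁻) = 77740 / 96485 = 0.8057 mol
Cathode: Cu²⁺ + 2e⁻ → Cu → n(Cu) = 0.8057/2 = 0.4029 mol → 25.6 g
Anode: 2Cl⁻ → Cl₂ + 2e⁻ → n(Cl₂) = 0.8057/2 = 0.4029 mol → 9.02 L

25.6 g Cu; 9.02 L Cl₂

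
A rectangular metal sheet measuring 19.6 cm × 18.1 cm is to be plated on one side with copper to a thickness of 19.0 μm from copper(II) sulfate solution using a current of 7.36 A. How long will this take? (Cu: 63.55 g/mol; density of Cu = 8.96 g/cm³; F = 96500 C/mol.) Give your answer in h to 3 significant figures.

0.692 h

Plated area = 19.6 × 18.1 = 354.8 cm²
Volume = 354.8 × 19.0×10⁻⁴ cm = 0.6741 cm³
m(Cu) = 0.6741 × 8.96 = 6.040 g
n(Cu) = 6.040 / 63.55 = 0.09504 mol; n(e⁻) = 2 × 0.09504 = 0.1901 mol
Q = 0.1901 × 96500 = 18340 C
t = 18340 / 7.36 = 2492 s = 0.692 h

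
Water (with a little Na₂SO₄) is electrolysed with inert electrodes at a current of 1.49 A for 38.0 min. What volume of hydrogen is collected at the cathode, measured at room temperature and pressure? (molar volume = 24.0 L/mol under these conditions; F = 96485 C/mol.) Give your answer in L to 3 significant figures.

Q = 1.49 A × 2280 s = 3397 C
n(e⁻) = Q/F = 3397/96485 = 0.03521 mol
2H⁺ + 2e⁻ → H₂, so n(H₂) = 0.03521 / 2 = 0.01761 mol
V = 0.01761 × 24.0 = 0.4226 L

0.423 L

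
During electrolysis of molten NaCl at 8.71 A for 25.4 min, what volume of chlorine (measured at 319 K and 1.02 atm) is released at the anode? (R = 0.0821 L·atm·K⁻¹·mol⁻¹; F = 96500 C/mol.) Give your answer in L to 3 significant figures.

Q = It = 8.71 × 1524 = 13270 C
Moles of electrons = 13270 / 96500 = 0.1375 mol
2Cl⁻ → Cl₂ + 2e⁻, so n(Cl₂) = 0.1375 / 2 = 0.06875 mol
V = nRT/P = 0.06875 × 0.0821 × 319 / 1.02 = 1.765 L

1.77 L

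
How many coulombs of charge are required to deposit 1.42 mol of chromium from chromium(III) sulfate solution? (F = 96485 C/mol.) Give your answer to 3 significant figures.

Cr³⁺ + 3e⁻ → Cr, so n(e⁻) = 3 × 1.42 = 4.260 mol
Q = 4.260 × 96485 = 4.110×10^5 C

4.11×10^5 C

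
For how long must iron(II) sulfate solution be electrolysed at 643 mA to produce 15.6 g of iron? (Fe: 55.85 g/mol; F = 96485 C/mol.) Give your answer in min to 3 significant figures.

1400 min

n(Fe) = 15.6 / 55.85 = 0.2793 mol
Fe²⁺ + 2e⁻ → Fe, so n(e⁻) = 2 × 0.2793 = 0.5586 mol
Q = 0.5586 × 96485 = 53900 C
t = Q / I = 53900 / 0.643 = 83830 s = 1400 min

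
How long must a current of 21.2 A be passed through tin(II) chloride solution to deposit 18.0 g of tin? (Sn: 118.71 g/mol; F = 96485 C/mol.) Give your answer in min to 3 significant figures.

n(Sn) = 18.0 / 118.71 = 0.1516 mol
Sn²⁺ + 2e⁻ → Sn, so n(e⁻) = 2 × 0.1516 = 0.3032 mol
Q = 0.3032 × 96485 = 29250 C
t = Q / I = 29250 / 21.2 = 1380 s = 23.0 min

23.0 min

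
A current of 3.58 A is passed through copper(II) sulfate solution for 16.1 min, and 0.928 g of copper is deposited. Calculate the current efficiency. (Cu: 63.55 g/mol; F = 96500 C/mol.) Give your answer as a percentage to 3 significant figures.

81.5%

Q = 3.58 × 966 = 3458 C
n(e⁻) = 3458 / 96500 = 0.03583 mol
Cu²⁺ + 2e⁻ → Cu, so theoretical n(Cu) = 0.01792 mol → 1.139 g
Efficiency = 0.928 / 1.139 = 0.8147 = 81.5%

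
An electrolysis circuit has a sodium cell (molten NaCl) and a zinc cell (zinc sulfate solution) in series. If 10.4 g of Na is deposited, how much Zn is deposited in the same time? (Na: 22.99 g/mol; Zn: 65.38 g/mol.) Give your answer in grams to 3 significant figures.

n(Na) = 10.4 / 22.99 = 0.4524 mol
Na⁺ + e⁻ → Na, so n(e⁻) = 0.4524 mol
Since the cells are in series, n(e⁻) in the Zn cell is also 0.4524 mol.
Zn²⁺ + 2e⁻ → Zn, so n(Zn) = 0.4524 / 2 = 0.2262 mol
m(Zn) = 0.2262 × 65.38 = 14.8 g

14.8 g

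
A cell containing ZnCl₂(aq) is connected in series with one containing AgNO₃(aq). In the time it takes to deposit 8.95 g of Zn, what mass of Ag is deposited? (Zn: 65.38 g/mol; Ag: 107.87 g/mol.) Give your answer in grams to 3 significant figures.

29.5 g

n(Zn) = 8.95 / 65.38 = 0.1369 mol
Zn²⁺ + 2e⁻ → Zn, so n(e⁻) = 2 × 0.1369 = 0.2738 mol
Since the cells are in series, n(e⁻) in the Ag cell is also 0.2738 mol.
Ag⁺ + e⁻ → Ag, so n(Ag) = 0.2738 mol
m(Ag) = 0.2738 × 107.87 = 29.5 g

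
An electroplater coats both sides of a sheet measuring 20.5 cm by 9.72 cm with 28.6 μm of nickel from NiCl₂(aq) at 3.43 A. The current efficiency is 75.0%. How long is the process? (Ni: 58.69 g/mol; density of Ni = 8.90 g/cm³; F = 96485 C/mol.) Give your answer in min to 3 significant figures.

216 min

Plated area = 2 × 20.5 × 9.72 = 398.5 cm²
Volume = 398.5 × 28.6×10⁻⁴ cm = 1.140 cm³
m(Ni) = 1.140 × 8.90 = 10.15 g
n(Ni) = 10.15 / 58.69 = 0.1729 mol; n(e⁻) = 2 × 0.1729 = 0.3458 mol
Q = 0.3458 × 96485 / 0.750 = 44490 C
t = 44490 / 3.43 = 12970 s = 216 min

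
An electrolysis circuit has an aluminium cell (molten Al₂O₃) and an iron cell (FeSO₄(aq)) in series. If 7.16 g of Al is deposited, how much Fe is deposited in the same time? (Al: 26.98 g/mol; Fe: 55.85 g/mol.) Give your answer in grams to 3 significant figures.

22.2 g

n(Al) = 7.16 / 26.98 = 0.2654 mol
Al³⁺ + 3e⁻ → Al, so n(e⁻) = 3 × 0.2654 = 0.7962 mol
In series, the same 0.7962 mol of electrons flows through the second cell.
Fe²⁺ + 2e⁻ → Fe, so n(Fe) = 0.7962 / 2 = 0.3981 mol
m(Fe) = 0.3981 × 55.85 = 22.2 g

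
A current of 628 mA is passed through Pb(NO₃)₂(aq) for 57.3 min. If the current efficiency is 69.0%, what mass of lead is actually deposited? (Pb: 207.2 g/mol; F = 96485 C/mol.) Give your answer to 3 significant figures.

Q = 0.628 × 3438 = 2159 C
n(e⁻) = 2159 / 96485 = 0.02238 mol
Pb²⁺ + 2e⁻ → Pb, so theoretical m(Pb) = 0.01119 × 207.2 = 2.319 g
Actual mass = 69.0% × 2.319 = 1.60 g

1.60 g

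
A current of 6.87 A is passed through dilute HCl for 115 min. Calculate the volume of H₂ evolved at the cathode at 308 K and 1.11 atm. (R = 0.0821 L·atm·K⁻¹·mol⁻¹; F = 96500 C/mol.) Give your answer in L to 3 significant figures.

5.60 L

Q = It = 6.87 × 6900 = 47400 C
n(e⁻) = 47400 / 96500 = 0.4912 mol
2H⁺ + 2e⁻ → H₂, so n(H₂) = 0.4912 / 2 = 0.2456 mol
V = nRT/P = 0.2456 × 0.0821 × 308 / 1.11 = 5.595 L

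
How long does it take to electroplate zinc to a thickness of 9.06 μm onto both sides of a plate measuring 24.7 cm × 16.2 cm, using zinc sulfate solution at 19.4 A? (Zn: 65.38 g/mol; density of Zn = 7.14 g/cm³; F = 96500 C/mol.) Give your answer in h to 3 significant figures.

Plated area = 2 × 24.7 × 16.2 = 800.3 cm²
Volume = 800.3 × 9.06×10⁻⁴ cm = 0.7251 cm³
m(Zn) = 0.7251 × 7.14 = 5.177 g
n(Zn) = 5.177 / 65.38 = 0.07918 mol; n(e⁻) = 2 × 0.07918 = 0.1584 mol
Q = 0.1584 × 96500 = 15290 C
t = 15290 / 19.4 = 788.1 s = 0.219 h

0.219 h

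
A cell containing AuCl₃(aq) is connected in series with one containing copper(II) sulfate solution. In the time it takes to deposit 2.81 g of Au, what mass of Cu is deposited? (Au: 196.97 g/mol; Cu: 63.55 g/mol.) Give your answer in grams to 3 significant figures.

n(Au) = 2.81 / 196.97 = 0.01427 mol
Au³⁺ + 3e⁻ → Au, so n(e⁻) = 3 × 0.01427 = 0.04281 mol
Since the cells are in series, n(e⁻) in the Cu cell is also 0.04281 mol.
Cu²⁺ + 2e⁻ → Cu, so n(Cu) = 0.04281 / 2 = 0.02141 mol
m(Cu) = 0.02141 × 63.55 = 1.36 g

1.36 g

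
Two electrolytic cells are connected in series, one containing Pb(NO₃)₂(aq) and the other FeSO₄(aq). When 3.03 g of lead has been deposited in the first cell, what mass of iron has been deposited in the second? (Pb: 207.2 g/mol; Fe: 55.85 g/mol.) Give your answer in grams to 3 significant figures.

n(Pb) = 3.03 / 207.2 = 0.01462 mol
Pb²⁺ + 2e⁻ → Pb, so n(e⁻) = 2 × 0.01462 = 0.02924 mol
Same current for the same time ⇒ same n(e⁻) = 0.02924 mol in both cells.
Fe²⁺ + 2e⁻ → Fe, so n(Fe) = 0.02924 / 2 = 0.01462 mol
m(Fe) = 0.01462 × 55.85 = 0.817 g

0.817 g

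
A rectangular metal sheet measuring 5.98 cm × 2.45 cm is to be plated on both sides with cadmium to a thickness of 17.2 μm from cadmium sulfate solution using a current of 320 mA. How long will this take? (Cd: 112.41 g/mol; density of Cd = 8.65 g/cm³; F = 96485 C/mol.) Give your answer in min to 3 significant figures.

Plated area = 2 × 5.98 × 2.45 = 29.30 cm²
Volume = 29.30 × 17.2×10⁻⁴ cm = 0.05040 cm³
m(Cd) = 0.05040 × 8.65 = 0.4360 g
n(Cd) = 0.4360 / 112.41 = 0.003879 mol; n(e⁻) = 2 × 0.003879 = 0.007758 mol
Q = 0.007758 × 96485 = 748.5 C
t = 748.5 / 0.320 = 2339 s = 39.0 min

39.0 min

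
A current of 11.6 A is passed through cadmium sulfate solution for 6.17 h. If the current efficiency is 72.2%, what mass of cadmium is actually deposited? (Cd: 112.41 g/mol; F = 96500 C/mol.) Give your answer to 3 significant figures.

Q = 11.6 × 22212 = 2.577×10^5 C
n(e⁻) = 2.577×10^5 / 96500 = 2.670 mol
Cd²⁺ + 2e⁻ → Cd, so theoretical m(Cd) = 1.335 × 112.41 = 150.1 g
Actual mass = 72.2% × 150.1 = 108 g

108 g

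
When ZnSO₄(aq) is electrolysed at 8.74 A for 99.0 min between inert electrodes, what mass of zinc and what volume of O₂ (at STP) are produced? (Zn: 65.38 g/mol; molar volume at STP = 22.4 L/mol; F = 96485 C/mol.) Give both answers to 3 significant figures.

17.6 g Zn; 3.01 L O₂

Q = 8.74 × 5940 = 51920 C; n(e⁻) = 51920 / 96485 = 0.5381 mol
Cathode: Zn²⁺ + 2e⁻ → Zn → n(Zn) = 0.5381/2 = 0.2691 mol → 17.6 g
Anode: 2H₂O → O₂ + 4H⁺ + 4e⁻ → n(O₂) = 0.5381/4 = 0.1345 mol → 3.01 L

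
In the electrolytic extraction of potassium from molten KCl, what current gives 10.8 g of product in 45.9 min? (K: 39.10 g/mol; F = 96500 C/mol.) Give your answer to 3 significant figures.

n(K) = 10.8 / 39.10 = 0.2762 mol
K⁺ + e⁻ → K, so n(e⁻) = 0.2762 mol
Q = 0.2762 × 96500 = 26650 C
I = Q / t = 26650 / 2754 s = 9.68 A

9.68 A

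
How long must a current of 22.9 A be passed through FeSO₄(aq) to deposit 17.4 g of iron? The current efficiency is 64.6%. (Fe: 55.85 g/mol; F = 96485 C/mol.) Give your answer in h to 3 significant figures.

n(Fe) = 17.4 / 55.85 = 0.3115 mol
Fe²⁺ + 2e⁻ → Fe, so n(e⁻) = 2 × 0.3115 = 0.6230 mol
Q = 0.6230 × 96485 / 0.646 = 93050 C
t = Q / I = 93050 / 22.9 = 4063 s = 1.13 h

1.13 h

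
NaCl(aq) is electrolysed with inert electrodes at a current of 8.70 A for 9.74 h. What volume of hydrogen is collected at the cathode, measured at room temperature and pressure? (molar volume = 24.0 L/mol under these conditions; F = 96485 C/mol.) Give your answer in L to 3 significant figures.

Charge passed = 8.70 × 35064 = 3.051×10^5 C
n(e⁻) = Q/F = 3.051×10^5/96485 = 3.162 mol
2H⁺ + 2e⁻ → H₂, so n(H₂) = 3.162 / 2 = 1.581 mol
V = 1.581 × 24.0 = 37.94 L

37.9 L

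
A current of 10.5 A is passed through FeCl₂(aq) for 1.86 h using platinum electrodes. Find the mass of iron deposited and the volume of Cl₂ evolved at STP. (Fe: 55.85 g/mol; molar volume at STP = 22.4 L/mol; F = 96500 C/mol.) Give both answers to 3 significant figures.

20.3 g Fe; 8.16 L Cl₂

Q = 10.5 × 6696 = 70310 C; n(e⁻) = 70310 / 96500 = 0.7286 mol
Cathode: Fe²⁺ + 2e⁻ → Fe → n(Fe) = 0.7286/2 = 0.3643 mol → 20.3 g
Anode: 2Cl⁻ → Cl₂ + 2e⁻ → n(Cl₂) = 0.7286/2 = 0.3643 mol → 8.16 L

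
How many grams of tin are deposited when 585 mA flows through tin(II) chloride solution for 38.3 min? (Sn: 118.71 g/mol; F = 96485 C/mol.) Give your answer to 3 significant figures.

Q = It = 0.585 × 2298 = 1344 C
n(e⁻) = Q/F = 1344/96485 = 0.01393 mol
Sn²⁺ + 2e⁻ → Sn, so n(Sn) = 0.01393 / 2 = 0.006965 mol
m = 0.006965 × 118.71 = 0.827 g

0.827 g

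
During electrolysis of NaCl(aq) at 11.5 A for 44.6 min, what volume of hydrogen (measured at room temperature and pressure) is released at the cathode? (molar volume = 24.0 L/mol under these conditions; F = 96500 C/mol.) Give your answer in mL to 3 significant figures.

Charge passed = 11.5 × 2676 = 30770 C
n(e⁻) = Q/F = 30770/96500 = 0.3189 mol
2H⁺ + 2e⁻ → H₂, so n(H₂) = 0.3189 / 2 = 0.1595 mol
V = 0.1595 × 24.0 = 3.828 L
= 3830 mL

3830 mL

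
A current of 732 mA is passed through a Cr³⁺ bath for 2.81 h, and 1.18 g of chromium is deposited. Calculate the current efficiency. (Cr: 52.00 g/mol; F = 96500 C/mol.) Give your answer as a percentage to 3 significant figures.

88.7%

Q = 0.732 × 10116 = 7405 C
n(e⁻) = 7405 / 96500 = 0.07674 mol
Cr³⁺ + 3e⁻ → Cr, so theoretical n(Cr) = 0.02558 mol → 1.330 g
Efficiency = 1.18 / 1.330 = 0.8872 = 88.7%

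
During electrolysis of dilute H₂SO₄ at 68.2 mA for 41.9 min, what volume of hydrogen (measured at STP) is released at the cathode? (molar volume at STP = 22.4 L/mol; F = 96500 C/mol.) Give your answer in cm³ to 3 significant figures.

19.9 cm³

Q = It = 0.0682 × 2514 = 171.5 C
n(e⁻) = 171.5 / 96500 = 0.001777 mol
2H⁺ + 2e⁻ → H₂, so n(H₂) = 0.001777 / 2 = 8.885×10^-4 mol
V = 8.885×10^-4 × 22.4 = 0.01990 L
= 19.9 cm³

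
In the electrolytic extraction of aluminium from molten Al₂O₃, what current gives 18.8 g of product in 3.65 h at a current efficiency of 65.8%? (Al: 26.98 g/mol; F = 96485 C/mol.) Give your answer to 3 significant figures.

23.3 A

n(Al) = 18.8 / 26.98 = 0.6968 mol
Al³⁺ + 3e⁻ → Al, so n(e⁻) = 3 × 0.6968 = 2.090 mol
Q = 2.090 × 96485 / 0.658 = 3.065×10^5 C
I = Q / t = 3.065×10^5 / 13140 s = 23.3 A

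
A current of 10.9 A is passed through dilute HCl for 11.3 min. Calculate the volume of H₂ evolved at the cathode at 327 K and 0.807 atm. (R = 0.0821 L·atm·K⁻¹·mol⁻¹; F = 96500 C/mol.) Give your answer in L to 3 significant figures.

Q = 10.9 A × 678 s = 7390 C
n(e⁻) = 7390 / 96500 = 0.07658 mol
2H⁺ + 2e⁻ → H₂, so n(H₂) = 0.07658 / 2 = 0.03829 mol
V = nRT/P = 0.03829 × 0.0821 × 327 / 0.807 = 1.274 L

1.27 L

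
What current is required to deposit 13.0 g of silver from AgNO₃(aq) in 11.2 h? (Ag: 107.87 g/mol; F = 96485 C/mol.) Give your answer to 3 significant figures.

0.288 A

n(Ag) = 13.0 / 107.87 = 0.1205 mol
Ag⁺ + e⁻ → Ag, so n(e⁻) = 0.1205 mol
Q = 0.1205 × 96485 = 11630 C
I = Q / t = 11630 / 40320 s = 0.288 A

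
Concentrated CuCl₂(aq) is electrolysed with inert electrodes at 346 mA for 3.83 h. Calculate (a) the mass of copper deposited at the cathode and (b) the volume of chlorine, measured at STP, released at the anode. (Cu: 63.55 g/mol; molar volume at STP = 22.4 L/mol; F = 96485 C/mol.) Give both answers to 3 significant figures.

1.57 g Cu; 0.554 L Cl₂

Q = 0.346 × 13788 = 4771 C; n(e⁻) = 4771 / 96485 = 0.04945 mol
Cathode: Cu²⁺ + 2e⁻ → Cu → n(Cu) = 0.04945/2 = 0.02473 mol → 1.57 g
Anode: 2Cl⁻ → Cl₂ + 2e⁻ → n(Cl₂) = 0.04945/2 = 0.02473 mol → 0.554 L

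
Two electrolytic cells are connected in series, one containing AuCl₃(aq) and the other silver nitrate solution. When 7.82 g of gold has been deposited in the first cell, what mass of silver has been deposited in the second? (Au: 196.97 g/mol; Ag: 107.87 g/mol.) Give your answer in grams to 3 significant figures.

12.8 g

n(Au) = 7.82 / 196.97 = 0.03970 mol
Au³⁺ + 3e⁻ → Au, so n(e⁻) = 3 × 0.03970 = 0.1191 mol
Same current for the same time ⇒ same n(e⁻) = 0.1191 mol in both cells.
Ag⁺ + e⁻ → Ag, so n(Ag) = 0.1191 mol
m(Ag) = 0.1191 × 107.87 = 12.8 g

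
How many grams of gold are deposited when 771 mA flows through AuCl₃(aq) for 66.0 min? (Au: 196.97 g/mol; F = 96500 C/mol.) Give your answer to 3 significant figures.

Charge passed = 0.771 × 3960 = 3053 C
Moles of electrons = 3053 / 96500 = 0.03164 mol
Au³⁺ + 3e⁻ → Au, so n(Au) = 0.03164 / 3 = 0.01055 mol
m = 0.01055 × 196.97 = 2.08 g

2.08 g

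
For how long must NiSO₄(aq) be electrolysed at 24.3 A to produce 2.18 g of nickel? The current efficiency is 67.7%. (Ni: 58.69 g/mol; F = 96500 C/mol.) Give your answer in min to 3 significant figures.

n(Ni) = 2.18 / 58.69 = 0.03714 mol
Ni²⁺ + 2e⁻ → Ni, so n(e⁻) = 2 × 0.03714 = 0.07428 mol
Q = 0.07428 × 96500 / 0.677 = 10590 C
t = Q / I = 10590 / 24.3 = 435.8 s = 7.26 min

7.26 min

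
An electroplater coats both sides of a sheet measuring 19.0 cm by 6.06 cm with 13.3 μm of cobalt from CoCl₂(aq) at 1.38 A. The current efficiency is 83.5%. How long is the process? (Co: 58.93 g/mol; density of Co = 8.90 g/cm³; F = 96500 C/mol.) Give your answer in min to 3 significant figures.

129 min

Plated area = 2 × 19.0 × 6.06 = 230.3 cm²
Volume = 230.3 × 13.3×10⁻⁴ cm = 0.3063 cm³
m(Co) = 0.3063 × 8.90 = 2.726 g
n(Co) = 2.726 / 58.93 = 0.04626 mol; n(e⁻) = 2 × 0.04626 = 0.09252 mol
Q = 0.09252 × 96500 / 0.835 = 10690 C
t = 10690 / 1.38 = 7746 s = 129 min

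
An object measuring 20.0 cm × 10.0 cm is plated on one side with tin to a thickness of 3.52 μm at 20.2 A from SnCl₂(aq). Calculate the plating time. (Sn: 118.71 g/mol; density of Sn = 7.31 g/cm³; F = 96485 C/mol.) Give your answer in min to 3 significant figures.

Plated area = 20.0 × 10.0 = 200.0 cm²
Volume = 200.0 × 3.52×10⁻⁴ cm = 0.07040 cm³
m(Sn) = 0.07040 × 7.31 = 0.5146 g
n(Sn) = 0.5146 / 118.71 = 0.004335 mol; n(e⁻) = 2 × 0.004335 = 0.008670 mol
Q = 0.008670 × 96485 = 836.5 C
t = 836.5 / 20.2 = 41.41 s = 0.690 min

0.690 min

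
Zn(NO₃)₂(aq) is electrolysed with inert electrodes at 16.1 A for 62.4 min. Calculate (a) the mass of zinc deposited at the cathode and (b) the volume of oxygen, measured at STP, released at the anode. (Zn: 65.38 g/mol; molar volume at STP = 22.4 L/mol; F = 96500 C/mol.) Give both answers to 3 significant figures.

20.4 g Zn; 3.50 L O₂

Q = 16.1 × 3744 = 60280 C; n(e⁻) = 60280 / 96500 = 0.6247 mol
Cathode: Zn²⁺ + 2e⁻ → Zn → n(Zn) = 0.6247/2 = 0.3124 mol → 20.4 g
Anode: 2H₂O → O₂ + 4H⁺ + 4e⁻ → n(O₂) = 0.6247/4 = 0.1562 mol → 3.50 L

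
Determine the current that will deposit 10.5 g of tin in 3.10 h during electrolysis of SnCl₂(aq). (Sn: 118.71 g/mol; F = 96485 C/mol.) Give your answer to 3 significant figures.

1.53 A

n(Sn) = 10.5 / 118.71 = 0.08845 mol
Sn²⁺ + 2e⁻ → Sn, so n(e⁻) = 2 × 0.08845 = 0.1769 mol
Q = 0.1769 × 96485 = 17070 C
I = Q / t = 17070 / 11160 s = 1.53 A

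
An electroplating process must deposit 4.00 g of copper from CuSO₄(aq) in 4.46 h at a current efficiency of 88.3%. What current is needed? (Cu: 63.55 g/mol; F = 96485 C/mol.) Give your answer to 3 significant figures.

n(Cu) = 4.00 / 63.55 = 0.06294 mol
Cu²⁺ + 2e⁻ → Cu, so n(e⁻) = 2 × 0.06294 = 0.1259 mol
Q = 0.1259 × 96485 / 0.883 = 13760 C
I = Q / t = 13760 / 16056 s = 0.857 A

0.857 A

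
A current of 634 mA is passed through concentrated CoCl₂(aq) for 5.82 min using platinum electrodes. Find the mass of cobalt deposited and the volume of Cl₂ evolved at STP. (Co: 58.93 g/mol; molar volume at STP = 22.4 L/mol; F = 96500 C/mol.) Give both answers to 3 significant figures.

0.0676 g Co; 0.0257 L Cl₂

Q = 0.634 × 349.2 = 221.4 C; n(e⁻) = 221.4 / 96500 = 0.002294 mol
Cathode: Co²⁺ + 2e⁻ → Co → n(Co) = 0.002294/2 = 0.001147 mol → 0.0676 g
Anode: 2Cl⁻ → Cl₂ + 2e⁻ → n(Cl₂) = 0.002294/2 = 0.001147 mol → 0.0257 L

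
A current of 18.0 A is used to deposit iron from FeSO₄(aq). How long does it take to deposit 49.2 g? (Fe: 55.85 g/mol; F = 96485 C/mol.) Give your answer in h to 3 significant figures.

2.62 h

n(Fe) = 49.2 / 55.85 = 0.8809 mol
Fe²⁺ + 2e⁻ → Fe, so n(e⁻) = 2 × 0.8809 = 1.762 mol
Q = 1.762 × 96485 = 1.700×10^5 C
t = Q / I = 1.700×10^5 / 18.0 = 9444 s = 2.62 h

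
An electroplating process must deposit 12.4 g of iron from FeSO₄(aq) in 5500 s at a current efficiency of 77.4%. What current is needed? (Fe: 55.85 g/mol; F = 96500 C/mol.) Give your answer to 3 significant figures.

10.1 A

n(Fe) = 12.4 / 55.85 = 0.2220 mol
Fe²⁺ + 2e⁻ → Fe, so n(e⁻) = 2 × 0.2220 = 0.4440 mol
Q = 0.4440 × 96500 / 0.774 = 55360 C
I = Q / t = 55360 / 5500 s = 10.1 A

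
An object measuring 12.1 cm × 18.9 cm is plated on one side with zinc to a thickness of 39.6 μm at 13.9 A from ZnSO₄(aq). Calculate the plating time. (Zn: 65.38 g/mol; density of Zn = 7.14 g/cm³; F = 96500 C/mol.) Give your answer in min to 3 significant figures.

22.9 min

Plated area = 12.1 × 18.9 = 228.7 cm²
Volume = 228.7 × 39.6×10⁻⁴ cm = 0.9057 cm³
m(Zn) = 0.9057 × 7.14 = 6.467 g
n(Zn) = 6.467 / 65.38 = 0.09891 mol; n(e⁻) = 2 × 0.09891 = 0.1978 mol
Q = 0.1978 × 96500 = 19090 C
t = 19090 / 13.9 = 1373 s = 22.9 min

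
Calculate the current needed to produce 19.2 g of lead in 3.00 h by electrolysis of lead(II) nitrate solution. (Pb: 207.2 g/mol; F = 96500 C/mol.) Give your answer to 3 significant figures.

1.66 A

n(Pb) = 19.2 / 207.2 = 0.09266 mol
Pb²⁺ + 2e⁻ → Pb, so n(e⁻) = 2 × 0.09266 = 0.1853 mol
Q = 0.1853 × 96500 = 17880 C
I = Q / t = 17880 / 10800 s = 1.66 A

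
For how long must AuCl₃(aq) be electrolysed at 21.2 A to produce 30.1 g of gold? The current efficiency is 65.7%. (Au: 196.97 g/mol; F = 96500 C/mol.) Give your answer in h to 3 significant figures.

0.882 h

n(Au) = 30.1 / 196.97 = 0.1528 mol
Au³⁺ + 3e⁻ → Au, so n(e⁻) = 3 × 0.1528 = 0.4584 mol
Q = 0.4584 × 96500 / 0.657 = 67330 C
t = Q / I = 67330 / 21.2 = 3176 s = 0.882 h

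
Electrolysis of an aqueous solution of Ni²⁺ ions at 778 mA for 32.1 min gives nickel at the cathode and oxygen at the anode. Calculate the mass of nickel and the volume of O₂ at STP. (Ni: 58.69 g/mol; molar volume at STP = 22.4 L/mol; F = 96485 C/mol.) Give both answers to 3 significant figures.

Q = 0.778 × 1926 = 1498 C; n(e⁻) = 1498 / 96485 = 0.01553 mol
Cathode: Ni²⁺ + 2e⁻ → Ni → n(Ni) = 0.01553/2 = 0.007765 mol → 0.456 g
Anode: 2H₂O → O₂ + 4H⁺ + 4e⁻ → n(O₂) = 0.01553/4 = 0.003883 mol → 0.0870 L

0.456 g Ni; 0.0870 L O₂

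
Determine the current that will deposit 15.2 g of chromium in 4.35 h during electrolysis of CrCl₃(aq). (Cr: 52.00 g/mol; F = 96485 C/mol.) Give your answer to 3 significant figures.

n(Cr) = 15.2 / 52.00 = 0.2923 mol
Cr³⁺ + 3e⁻ → Cr, so n(e⁻) = 3 × 0.2923 = 0.8769 mol
Q = 0.8769 × 96485 = 84610 C
I = Q / t = 84610 / 15660 s = 5.40 A

5.40 A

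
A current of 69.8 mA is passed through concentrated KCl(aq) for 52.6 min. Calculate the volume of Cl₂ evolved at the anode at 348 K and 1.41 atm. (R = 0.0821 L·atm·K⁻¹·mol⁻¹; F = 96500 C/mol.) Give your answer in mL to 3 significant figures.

23.1 mL

Charge passed = 0.0698 × 3156 = 220.3 C
Moles of electrons = 220.3 / 96500 = 0.002283 mol
2Cl⁻ → Cl₂ + 2e⁻, so n(Cl₂) = 0.002283 / 2 = 0.001142 mol
V = nRT/P = 0.001142 × 0.0821 × 348 / 1.41 = 0.02314 L
= 23.1 mL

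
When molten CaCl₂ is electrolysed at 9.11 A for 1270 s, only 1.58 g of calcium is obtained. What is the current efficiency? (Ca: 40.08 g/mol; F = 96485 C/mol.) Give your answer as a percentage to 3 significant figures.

65.8%

Q = 9.11 × 1270 = 11570 C
n(e⁻) = 11570 / 96485 = 0.1199 mol
Ca²⁺ + 2e⁻ → Ca, so theoretical n(Ca) = 0.05995 mol → 2.403 g
Efficiency = 1.58 / 2.403 = 0.6575 = 65.8%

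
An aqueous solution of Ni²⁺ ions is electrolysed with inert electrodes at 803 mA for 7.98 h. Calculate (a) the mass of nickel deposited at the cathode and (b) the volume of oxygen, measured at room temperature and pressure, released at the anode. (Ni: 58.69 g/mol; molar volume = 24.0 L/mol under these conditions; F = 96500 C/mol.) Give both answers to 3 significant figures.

Q = 0.803 × 28728 = 23070 C; n(e⁻) = 23070 / 96500 = 0.2391 mol
Cathode: Ni²⁺ + 2e⁻ → Ni → n(Ni) = 0.2391/2 = 0.1196 mol → 7.02 g
Anode: 2H₂O → O₂ + 4H⁺ + 4e⁻ → n(O₂) = 0.2391/4 = 0.05978 mol → 1.43 L

7.02 g Ni; 1.43 L O₂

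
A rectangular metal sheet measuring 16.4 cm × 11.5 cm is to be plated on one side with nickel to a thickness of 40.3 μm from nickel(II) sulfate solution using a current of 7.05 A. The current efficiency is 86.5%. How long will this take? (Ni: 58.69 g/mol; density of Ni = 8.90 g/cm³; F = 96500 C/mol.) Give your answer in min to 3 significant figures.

60.8 min

Plated area = 16.4 × 11.5 = 188.6 cm²
Volume = 188.6 × 40.3×10⁻⁴ cm = 0.7601 cm³
m(Ni) = 0.7601 × 8.90 = 6.765 g
n(Ni) = 6.765 / 58.69 = 0.1153 mol; n(e⁻) = 2 × 0.1153 = 0.2306 mol
Q = 0.2306 × 96500 / 0.865 = 25730 C
t = 25730 / 7.05 = 3650 s = 60.8 min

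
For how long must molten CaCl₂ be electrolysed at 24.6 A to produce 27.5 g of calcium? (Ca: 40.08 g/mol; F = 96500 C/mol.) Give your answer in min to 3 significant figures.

n(Ca) = 27.5 / 40.08 = 0.6861 mol
Ca²⁺ + 2e⁻ → Ca, so n(e⁻) = 2 × 0.6861 = 1.372 mol
Q = 1.372 × 96500 = 1.324×10^5 C
t = Q / I = 1.324×10^5 / 24.6 = 5382 s = 89.7 min

89.7 min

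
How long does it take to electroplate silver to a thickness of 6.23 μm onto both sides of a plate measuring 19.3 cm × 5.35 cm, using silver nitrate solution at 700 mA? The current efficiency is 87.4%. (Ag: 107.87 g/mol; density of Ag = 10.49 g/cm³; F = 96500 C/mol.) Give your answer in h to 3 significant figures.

0.548 h

Plated area = 2 × 19.3 × 5.35 = 206.5 cm²
Volume = 206.5 × 6.23×10⁻⁴ cm = 0.1286 cm³
m(Ag) = 0.1286 × 10.49 = 1.349 g
n(Ag) = 1.349 / 107.87 = 0.01251 mol; n(e⁻) = 0.01251 mol
Q = 0.01251 × 96500 / 0.874 = 1381 C
t = 1381 / 0.700 = 1973 s = 0.548 h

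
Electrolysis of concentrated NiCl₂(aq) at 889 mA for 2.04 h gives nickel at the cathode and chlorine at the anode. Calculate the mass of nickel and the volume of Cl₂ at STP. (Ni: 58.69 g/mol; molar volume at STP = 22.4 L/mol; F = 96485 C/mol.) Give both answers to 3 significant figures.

Q = 0.889 × 7344 = 6529 C; n(e⁻) = 6529 / 96485 = 0.06767 mol
Cathode: Ni²⁺ + 2e⁻ → Ni → n(Ni) = 0.06767/2 = 0.03384 mol → 1.99 g
Anode: 2Cl⁻ → Cl₂ + 2e⁻ → n(Cl₂) = 0.06767/2 = 0.03384 mol → 0.758 L

1.99 g Ni; 0.758 L Cl₂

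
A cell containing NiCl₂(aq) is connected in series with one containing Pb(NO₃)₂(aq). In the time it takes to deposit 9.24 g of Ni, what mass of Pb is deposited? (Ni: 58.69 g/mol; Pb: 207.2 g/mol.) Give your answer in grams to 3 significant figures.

n(Ni) = 9.24 / 58.69 = 0.1574 mol
Ni²⁺ + 2e⁻ → Ni, so n(e⁻) = 2 × 0.1574 = 0.3148 mol
The cells are in series, so the same charge (and hence the same n(e⁻) = 0.3148 mol) passes through both.
Pb²⁺ + 2e⁻ → Pb, so n(Pb) = 0.3148 / 2 = 0.1574 mol
m(Pb) = 0.1574 × 207.2 = 32.6 g

32.6 g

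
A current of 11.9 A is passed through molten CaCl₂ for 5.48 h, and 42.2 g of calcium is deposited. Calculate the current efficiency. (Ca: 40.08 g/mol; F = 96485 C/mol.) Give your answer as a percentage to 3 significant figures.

Q = 11.9 × 19728 = 2.348×10^5 C
n(e⁻) = 2.348×10^5 / 96485 = 2.434 mol
Ca²⁺ + 2e⁻ → Ca, so theoretical n(Ca) = 1.217 mol → 48.78 g
Efficiency = 42.2 / 48.78 = 0.8651 = 86.5%

86.5%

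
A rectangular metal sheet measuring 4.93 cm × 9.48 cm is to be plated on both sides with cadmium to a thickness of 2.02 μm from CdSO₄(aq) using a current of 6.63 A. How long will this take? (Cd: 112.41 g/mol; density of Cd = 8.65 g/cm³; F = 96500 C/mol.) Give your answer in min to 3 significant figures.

0.705 min

Plated area = 2 × 4.93 × 9.48 = 93.47 cm²
Volume = 93.47 × 2.02×10⁻⁴ cm = 0.01888 cm³
m(Cd) = 0.01888 × 8.65 = 0.1633 g
n(Cd) = 0.1633 / 112.41 = 0.001453 mol; n(e⁻) = 2 × 0.001453 = 0.002906 mol
Q = 0.002906 × 96500 = 280.4 C
t = 280.4 / 6.63 = 42.29 s = 0.705 min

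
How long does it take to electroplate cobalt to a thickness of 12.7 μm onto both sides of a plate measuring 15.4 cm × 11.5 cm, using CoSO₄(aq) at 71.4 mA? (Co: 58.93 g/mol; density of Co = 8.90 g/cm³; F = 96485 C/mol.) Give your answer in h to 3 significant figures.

Plated area = 2 × 15.4 × 11.5 = 354.2 cm²
Volume = 354.2 × 12.7×10⁻⁴ cm = 0.4498 cm³
m(Co) = 0.4498 × 8.90 = 4.003 g
n(Co) = 4.003 / 58.93 = 0.06793 mol; n(e⁻) = 2 × 0.06793 = 0.1359 mol
Q = 0.1359 × 96485 = 13110 C
t = 13110 / 0.0714 = 1.836×10^5 s = 51.0 h

51.0 h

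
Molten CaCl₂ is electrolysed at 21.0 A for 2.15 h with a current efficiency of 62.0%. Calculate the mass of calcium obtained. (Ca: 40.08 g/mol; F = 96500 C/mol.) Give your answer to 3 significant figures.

Q = 21.0 × 7740 = 1.625×10^5 C
n(e⁻) = 1.625×10^5 / 96500 = 1.684 mol
Ca²⁺ + 2e⁻ → Ca, so theoretical m(Ca) = 0.8420 × 40.08 = 33.75 g
Actual mass = 62.0% × 33.75 = 20.9 g

20.9 g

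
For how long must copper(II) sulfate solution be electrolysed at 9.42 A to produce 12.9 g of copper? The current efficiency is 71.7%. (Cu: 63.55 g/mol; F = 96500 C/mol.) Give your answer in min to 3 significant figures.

n(Cu) = 12.9 / 63.55 = 0.2030 mol
Cu²⁺ + 2e⁻ → Cu, so n(e⁻) = 2 × 0.2030 = 0.4060 mol
Q = 0.4060 × 96500 / 0.717 = 54640 C
t = Q / I = 54640 / 9.42 = 5800 s = 96.7 min

96.7 min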